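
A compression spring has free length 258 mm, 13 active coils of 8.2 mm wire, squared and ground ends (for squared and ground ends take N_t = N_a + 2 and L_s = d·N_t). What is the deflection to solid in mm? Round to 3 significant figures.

135 mm

N_t = 15; L_s = 8.2·15 = 123 mm
δ_solid = L₀ − L_s = 258 − 123 = 135 mm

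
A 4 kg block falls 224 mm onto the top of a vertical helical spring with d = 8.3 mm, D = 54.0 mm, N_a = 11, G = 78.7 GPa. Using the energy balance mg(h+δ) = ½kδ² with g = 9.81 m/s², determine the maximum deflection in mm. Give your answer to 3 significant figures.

27.0 mm

k = Gd⁴/(8D³N_a) = (78.7×10³)(8.3⁴)/(8·54.0³·11) = 26.954 N/mm
W = mg = 4 × 9.81 = 39.24 N
½kδ² − Wδ − Wh = 0 → δ = (W + √(W² + 2kWh))/k
δ = (39.24 + √(1539.8 + 473838))/26.954 = (39.24 + 689.48)/26.954 = 27.036 mm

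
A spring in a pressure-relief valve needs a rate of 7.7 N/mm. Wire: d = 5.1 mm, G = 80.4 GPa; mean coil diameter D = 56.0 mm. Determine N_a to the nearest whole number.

N_a = Gd⁴/(8D³k) = (80.4×10³ × 5.1⁴)/(8 × 56.0³ × 7.7)
    = 5.43922e+07 / 1.08179e+07 = 5.028 → 5 coils

5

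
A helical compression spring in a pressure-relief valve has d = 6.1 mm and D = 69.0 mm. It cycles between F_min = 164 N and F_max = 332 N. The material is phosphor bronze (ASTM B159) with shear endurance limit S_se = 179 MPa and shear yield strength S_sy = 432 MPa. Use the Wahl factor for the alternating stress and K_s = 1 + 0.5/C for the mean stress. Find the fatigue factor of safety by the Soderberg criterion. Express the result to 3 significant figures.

C = D/d = 69.0/6.1 = 11.3115; K_W = (4C−1)/(4C−4)+0.615/C = 1.1271; K_s = 1+0.5/C = 1.0442
F_a = (F_max−F_min)/2 = 84 N; F_m = (F_max+F_min)/2 = 248 N
τ_a = K_W·8F_aD/(πd³) = 1.1271 × 65.025 = 73.29 MPa
τ_m = K_s·8F_mD/(πd³) = 1.0442 × 191.98 = 200.46 MPa
Soderberg: 1/n_f = τ_a/S_se + τ_m/S_sy = 73.29/179 + 200.46/432 = 0.40944 + 0.46404 = 0.87348
n_f = 1/0.87348 = 1.145

1.14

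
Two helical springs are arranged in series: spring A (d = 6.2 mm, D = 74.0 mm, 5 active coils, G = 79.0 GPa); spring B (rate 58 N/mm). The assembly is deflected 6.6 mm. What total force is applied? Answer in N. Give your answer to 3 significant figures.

42.3 N

k_A = Gd⁴/(8D³N_a) = (79.0×10³)(6.2⁴)/(8·74.0³·5) = 7.2018 N/mm
Series: 1/k_eq = 1/7.2018 + 1/58 = 0.1561; k_eq = 6.4063 N/mm
F = k_eq·δ = 6.4063·6.6 = 42.282 N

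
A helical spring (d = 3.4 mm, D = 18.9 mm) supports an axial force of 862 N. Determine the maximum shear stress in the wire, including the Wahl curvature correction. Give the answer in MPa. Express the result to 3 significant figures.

1350 MPa

Spring index C = D/d = 18.9/3.4 = 5.5588
K_W = (4C−1)/(4C−4) + 0.615/C = 21.235/18.235 + 0.1106 = 1.2752
τ₀ = 8FD/(πd³) = 8·862·18.9/(π·3.4³) = 130334/123.48 = 1055.5 MPa
τ_max = K·τ₀ = 1.2752 × 1055.5 = 1346 MPa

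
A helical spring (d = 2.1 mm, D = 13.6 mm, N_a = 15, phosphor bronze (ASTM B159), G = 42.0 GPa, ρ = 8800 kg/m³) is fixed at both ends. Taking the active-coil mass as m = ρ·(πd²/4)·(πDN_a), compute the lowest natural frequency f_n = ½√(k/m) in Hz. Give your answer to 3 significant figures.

186 Hz

k = Gd⁴/(8D³N_a) = (42.0×10³)(2.1⁴)/(8·13.6³·15) = 2.706 N/mm = 2706 N/m
Wire length L = πDN_a = π·13.6·15 = 640.88 mm
m = ρ·(πd²/4)·L = 8800 × 3.4636×10⁻⁶ m² × 0.64088 m = 0.019534 kg
f_n = ½√(k/m) = 0.5·√(2706/0.019534) = 0.5·√(1.3853e+05) = 186.1 Hz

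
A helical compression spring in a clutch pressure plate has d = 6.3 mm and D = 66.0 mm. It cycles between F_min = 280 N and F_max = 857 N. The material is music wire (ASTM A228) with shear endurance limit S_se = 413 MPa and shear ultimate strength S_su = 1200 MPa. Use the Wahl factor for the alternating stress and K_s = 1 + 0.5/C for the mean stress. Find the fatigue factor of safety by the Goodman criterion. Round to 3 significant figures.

C = D/d = 66.0/6.3 = 10.4762; K_W = (4C−1)/(4C−4)+0.615/C = 1.1379; K_s = 1+0.5/C = 1.0477
F_a = (F_max−F_min)/2 = 288.5 N; F_m = (F_max+F_min)/2 = 568.5 N
τ_a = K_W·8F_aD/(πd³) = 1.1379 × 193.91 = 220.64 MPa
τ_m = K_s·8F_mD/(πd³) = 1.0477 × 382.11 = 400.35 MPa
Goodman: 1/n_f = τ_a/S_se + τ_m/S_su = 220.64/413 + 400.35/1200 = 0.53425 + 0.33363 = 0.86787
n_f = 1/0.86787 = 1.152

1.15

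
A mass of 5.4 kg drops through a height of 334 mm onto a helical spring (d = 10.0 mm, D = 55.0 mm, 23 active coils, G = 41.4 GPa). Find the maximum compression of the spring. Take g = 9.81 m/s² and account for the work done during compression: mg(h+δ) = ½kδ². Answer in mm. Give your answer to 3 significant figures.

k = Gd⁴/(8D³N_a) = (41.4×10³)(10.0⁴)/(8·55.0³·23) = 13.524 N/mm
W = mg = 5.4 × 9.81 = 52.974 N
½kδ² − Wδ − Wh = 0 → δ = (W + √(W² + 2kWh))/k
δ = (52.974 + √(2806.2 + 478557))/13.524 = (52.974 + 693.8)/13.524 = 55.22 mm

55.2 mm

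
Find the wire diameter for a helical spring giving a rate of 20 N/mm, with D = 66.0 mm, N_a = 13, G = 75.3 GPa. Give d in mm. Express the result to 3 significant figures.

d = (8D³N_a·k / G)^(1/4) = (8·66.0³·13·20 / (75.3×10³))^0.25
  = (7941.5)^0.25 = 9.4401 mm

9.44 mm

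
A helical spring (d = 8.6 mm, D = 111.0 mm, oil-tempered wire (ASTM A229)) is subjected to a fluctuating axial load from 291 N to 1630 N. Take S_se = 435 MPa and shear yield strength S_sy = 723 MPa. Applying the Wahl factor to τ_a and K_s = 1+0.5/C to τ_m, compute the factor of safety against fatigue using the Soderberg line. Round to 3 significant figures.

0.728

C = D/d = 111.0/8.6 = 12.9070; K_W = (4C−1)/(4C−4)+0.615/C = 1.1106; K_s = 1+0.5/C = 1.0387
F_a = (F_max−F_min)/2 = 669.5 N; F_m = (F_max+F_min)/2 = 960.5 N
τ_a = K_W·8F_aD/(πd³) = 1.1106 × 297.52 = 330.44 MPa
τ_m = K_s·8F_mD/(πd³) = 1.0387 × 426.84 = 443.38 MPa
Soderberg: 1/n_f = τ_a/S_se + τ_m/S_sy = 330.44/435 + 443.38/723 = 0.75963 + 0.61324 = 1.3729
n_f = 1/1.3729 = 0.7284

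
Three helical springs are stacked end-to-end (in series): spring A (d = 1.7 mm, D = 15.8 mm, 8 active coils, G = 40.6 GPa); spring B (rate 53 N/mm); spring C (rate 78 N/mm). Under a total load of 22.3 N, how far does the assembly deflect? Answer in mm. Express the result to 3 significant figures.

k_A = Gd⁴/(8D³N_a) = (40.6×10³)(1.7⁴)/(8·15.8³·8) = 1.3433 N/mm
Series: 1/k_eq = 1/1.3433 + 1/53 + 1/78 = 0.77613; k_eq = 1.2884 N/mm
δ = F/k_eq = 22.3/1.2884 = 17.308 mm

17.3 mm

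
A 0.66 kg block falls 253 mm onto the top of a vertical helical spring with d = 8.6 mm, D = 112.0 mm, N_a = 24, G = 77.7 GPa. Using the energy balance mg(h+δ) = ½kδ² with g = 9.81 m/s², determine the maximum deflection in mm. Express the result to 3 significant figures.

k = Gd⁴/(8D³N_a) = (77.7×10³)(8.6⁴)/(8·112.0³·24) = 1.5756 N/mm
W = mg = 0.66 × 9.81 = 6.4746 N
½kδ² − Wδ − Wh = 0 → δ = (W + √(W² + 2kWh))/k
δ = (6.4746 + √(41.92 + 5162.06))/1.5756 = (6.4746 + 72.139)/1.5756 = 49.893 mm

49.9 mm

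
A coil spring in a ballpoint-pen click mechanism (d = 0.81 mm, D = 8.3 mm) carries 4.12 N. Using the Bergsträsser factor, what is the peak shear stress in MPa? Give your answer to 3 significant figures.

185 MPa

Spring index C = D/d = 8.3/0.81 = 10.2469
K_B = (4C+2)/(4C−3) = 42.988/37.988 = 1.1316
τ₀ = 8FD/(πd³) = 8·4.12·8.3/(π·0.81³) = 273.568/1.6696 = 163.86 MPa
τ_max = K·τ₀ = 1.1316 × 163.86 = 185.42 MPa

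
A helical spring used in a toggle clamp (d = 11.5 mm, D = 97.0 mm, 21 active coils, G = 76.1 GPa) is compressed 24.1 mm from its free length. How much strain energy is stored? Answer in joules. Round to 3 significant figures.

2.52 J

k = Gd⁴/(8D³N_a) = (76.1×10³)(11.5⁴)/(8·97.0³·21) = 8.6806 N/mm
U = ½kδ² = 0.5 × 8.6806 × 24.1² = 2520.9 N·mm = 2.5209 J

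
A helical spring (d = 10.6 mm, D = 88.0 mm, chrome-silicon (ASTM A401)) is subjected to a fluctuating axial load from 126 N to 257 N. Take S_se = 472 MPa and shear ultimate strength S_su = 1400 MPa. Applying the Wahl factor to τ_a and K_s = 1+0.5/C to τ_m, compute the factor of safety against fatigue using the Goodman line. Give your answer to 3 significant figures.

C = D/d = 88.0/10.6 = 8.3019; K_W = (4C−1)/(4C−4)+0.615/C = 1.1768; K_s = 1+0.5/C = 1.0602
F_a = (F_max−F_min)/2 = 65.5 N; F_m = (F_max+F_min)/2 = 191.5 N
τ_a = K_W·8F_aD/(πd³) = 1.1768 × 12.324 = 14.503 MPa
τ_m = K_s·8F_mD/(πd³) = 1.0602 × 36.031 = 38.201 MPa
Goodman: 1/n_f = τ_a/S_se + τ_m/S_su = 14.503/472 + 38.201/1400 = 0.03073 + 0.02729 = 0.058012
n_f = 1/0.058012 = 17.24

17.2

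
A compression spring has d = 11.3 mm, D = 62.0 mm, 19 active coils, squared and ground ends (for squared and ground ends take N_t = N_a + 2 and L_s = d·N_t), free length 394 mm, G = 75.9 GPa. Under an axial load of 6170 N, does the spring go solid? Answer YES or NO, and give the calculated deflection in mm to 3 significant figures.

YES, δ = 181 mm

k = Gd⁴/(8D³N_a) = (75.9×10³)(11.3⁴)/(8·62.0³·19) = 34.161 N/mm
N_t = 21; L_s = 11.3·21 = 237.3 mm; δ_solid = L₀ − L_s = 394 − 237.3 = 156.7 mm
δ = F/k = 6170/34.161 = 180.61 mm
δ ≥ δ_solid → spring goes solid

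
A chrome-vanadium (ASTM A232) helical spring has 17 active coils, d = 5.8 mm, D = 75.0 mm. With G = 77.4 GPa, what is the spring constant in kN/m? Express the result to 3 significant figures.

k = Gd⁴/(8D³N_a) = (77.4×10³ × 5.8⁴) / (8 × 75.0³ × 17)
  = 8.75897e+07 / 5.7375e+07 = 1.5266 N/mm

1.53 kN/m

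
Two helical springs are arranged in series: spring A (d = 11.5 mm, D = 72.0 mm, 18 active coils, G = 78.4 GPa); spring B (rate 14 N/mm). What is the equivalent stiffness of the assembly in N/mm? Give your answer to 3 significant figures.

9.04 N/mm

k_A = Gd⁴/(8D³N_a) = (78.4×10³)(11.5⁴)/(8·72.0³·18) = 25.512 N/mm
Series: 1/k_eq = 1/25.512 + 1/14 = 0.11063; k_eq = 9.0395 N/mm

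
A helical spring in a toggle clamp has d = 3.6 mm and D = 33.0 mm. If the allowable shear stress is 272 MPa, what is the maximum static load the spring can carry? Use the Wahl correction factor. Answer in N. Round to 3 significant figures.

C = D/d = 33.0/3.6 = 9.1667
K_W = (4C−1)/(4C−4) + 0.615/C = 35.667/32.667 + 0.0671 = 1.1589
τ_max = K·8FD/(πd³) → F_max = τ_allow·πd³/(8DK)
F_max = 272·π·3.6³/(8·33.0·1.1589) = 39868/305.96 = 130.31 N

130 N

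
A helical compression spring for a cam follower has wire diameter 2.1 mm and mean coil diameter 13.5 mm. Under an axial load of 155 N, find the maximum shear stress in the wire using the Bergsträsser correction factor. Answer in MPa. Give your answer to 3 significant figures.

702 MPa

Spring index C = D/d = 13.5/2.1 = 6.4286
K_B = (4C+2)/(4C−3) = 27.714/22.714 = 1.2201
τ₀ = 8FD/(πd³) = 8·155·13.5/(π·2.1³) = 16740/29.094 = 575.37 MPa
τ_max = K·τ₀ = 1.2201 × 575.37 = 702.02 MPa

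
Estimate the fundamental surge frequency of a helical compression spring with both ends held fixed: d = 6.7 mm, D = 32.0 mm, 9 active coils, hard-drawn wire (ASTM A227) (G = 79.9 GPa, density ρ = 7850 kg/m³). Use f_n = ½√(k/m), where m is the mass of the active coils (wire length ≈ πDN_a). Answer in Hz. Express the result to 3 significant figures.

k = Gd⁴/(8D³N_a) = (79.9×10³)(6.7⁴)/(8·32.0³·9) = 68.244 N/mm = 68244 N/m
Wire length L = πDN_a = π·32.0·9 = 904.78 mm
m = ρ·(πd²/4)·L = 7850 × 35.257×10⁻⁶ m² × 0.90478 m = 0.25041 kg
f_n = ½√(k/m) = 0.5·√(68244/0.25041) = 0.5·√(2.7253e+05) = 261.02 Hz

261 Hz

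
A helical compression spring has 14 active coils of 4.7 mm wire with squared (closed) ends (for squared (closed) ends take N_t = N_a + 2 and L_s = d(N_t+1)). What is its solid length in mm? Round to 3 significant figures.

squared (closed) ends: N_t = N_a + 2 = 14 + 2 = 16
L_s = d·(N_t+1) = 4.7 × 17 = 79.9 mm

79.9 mm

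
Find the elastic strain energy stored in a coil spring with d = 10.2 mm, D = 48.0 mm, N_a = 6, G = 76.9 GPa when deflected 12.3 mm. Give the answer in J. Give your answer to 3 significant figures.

k = Gd⁴/(8D³N_a) = (76.9×10³)(10.2⁴)/(8·48.0³·6) = 156.81 N/mm
U = ½kδ² = 0.5 × 156.81 × 12.3² = 11862 N·mm = 11.862 J

11.9 J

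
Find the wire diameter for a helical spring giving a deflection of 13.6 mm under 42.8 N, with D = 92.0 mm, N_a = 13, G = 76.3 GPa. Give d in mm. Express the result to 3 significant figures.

7.60 mm

Required rate k = F/δ = 42.8/13.6 = 3.1471 N/mm
d = (8D³N_a·k / G)^(1/4) = (8·92.0³·13·3.1471 / (76.3×10³))^0.25
  = (3340.2)^0.25 = 7.6023 mm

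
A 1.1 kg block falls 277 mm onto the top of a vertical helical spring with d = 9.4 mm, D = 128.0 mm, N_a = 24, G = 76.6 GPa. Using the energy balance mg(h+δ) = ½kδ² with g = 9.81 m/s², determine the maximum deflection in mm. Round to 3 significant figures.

k = Gd⁴/(8D³N_a) = (76.6×10³)(9.4⁴)/(8·128.0³·24) = 1.4853 N/mm
W = mg = 1.1 × 9.81 = 10.791 N
½kδ² − Wδ − Wh = 0 → δ = (W + √(W² + 2kWh))/k
δ = (10.791 + √(116.45 + 8879.34))/1.4853 = (10.791 + 94.846)/1.4853 = 71.123 mm

71.1 mm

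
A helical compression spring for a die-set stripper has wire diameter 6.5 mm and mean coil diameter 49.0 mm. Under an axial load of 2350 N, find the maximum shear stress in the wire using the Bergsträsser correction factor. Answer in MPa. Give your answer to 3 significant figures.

1260 MPa

Spring index C = D/d = 49.0/6.5 = 7.5385
K_B = (4C+2)/(4C−3) = 32.154/27.154 = 1.1841
τ₀ = 8FD/(πd³) = 8·2350·49.0/(π·6.5³) = 921200/862.76 = 1067.7 MPa
τ_max = K·τ₀ = 1.1841 × 1067.7 = 1264.3 MPa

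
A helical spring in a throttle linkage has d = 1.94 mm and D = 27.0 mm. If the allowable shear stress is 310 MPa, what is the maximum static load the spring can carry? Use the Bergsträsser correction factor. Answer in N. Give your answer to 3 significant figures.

30.1 N

C = D/d = 27.0/1.94 = 13.9175
K_B = (4C+2)/(4C−3) = 57.670/52.670 = 1.0949
τ_max = K·8FD/(πd³) → F_max = τ_allow·πd³/(8DK)
F_max = 310·π·1.94³/(8·27.0·1.0949) = 7110.8/236.5 = 30.066 N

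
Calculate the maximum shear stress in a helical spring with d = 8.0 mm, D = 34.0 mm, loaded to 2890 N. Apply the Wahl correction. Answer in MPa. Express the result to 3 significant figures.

Spring index C = D/d = 34.0/8.0 = 4.2500
K_W = (4C−1)/(4C−4) + 0.615/C = 16.000/13.000 + 0.1447 = 1.3755
τ₀ = 8FD/(πd³) = 8·2890·34.0/(π·8.0³) = 786080/1608.5 = 488.71 MPa
τ_max = K·τ₀ = 1.3755 × 488.71 = 672.2 MPa

672 MPa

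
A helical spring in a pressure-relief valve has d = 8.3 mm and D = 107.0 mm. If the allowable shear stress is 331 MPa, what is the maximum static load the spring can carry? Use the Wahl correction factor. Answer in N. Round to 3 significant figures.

625 N

C = D/d = 107.0/8.3 = 12.8916
K_W = (4C−1)/(4C−4) + 0.615/C = 50.566/47.566 + 0.0477 = 1.1108
τ_max = K·8FD/(πd³) → F_max = τ_allow·πd³/(8DK)
F_max = 331·π·8.3³/(8·107.0·1.1108) = 5.9458e+05/950.82 = 625.33 N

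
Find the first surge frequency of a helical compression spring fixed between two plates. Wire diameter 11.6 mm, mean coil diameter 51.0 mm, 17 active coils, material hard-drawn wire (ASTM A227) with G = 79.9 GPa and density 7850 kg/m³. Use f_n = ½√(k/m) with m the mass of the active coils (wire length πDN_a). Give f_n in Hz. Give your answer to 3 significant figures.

94.2 Hz

k = Gd⁴/(8D³N_a) = (79.9×10³)(11.6⁴)/(8·51.0³·17) = 80.192 N/mm = 80192 N/m
Wire length L = πDN_a = π·51.0·17 = 2723.8 mm
m = ρ·(πd²/4)·L = 7850 × 105.68×10⁻⁶ m² × 2.7238 m = 2.2597 kg
f_n = ½√(k/m) = 0.5·√(80192/2.2597) = 0.5·√(35488) = 94.192 Hz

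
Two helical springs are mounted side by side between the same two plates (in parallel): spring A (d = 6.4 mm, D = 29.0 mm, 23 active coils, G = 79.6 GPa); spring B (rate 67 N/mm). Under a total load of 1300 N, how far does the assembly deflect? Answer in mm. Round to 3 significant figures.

13.4 mm

k_A = Gd⁴/(8D³N_a) = (79.6×10³)(6.4⁴)/(8·29.0³·23) = 29.759 N/mm
Parallel: k_eq = 29.759 + 67 = 96.759 N/mm
δ = F/k_eq = 1300/96.759 = 13.435 mm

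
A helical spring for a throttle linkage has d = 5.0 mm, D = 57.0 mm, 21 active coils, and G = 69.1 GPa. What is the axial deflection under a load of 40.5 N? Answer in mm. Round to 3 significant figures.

k = Gd⁴/(8D³N_a) = (69.1×10³)(5.0⁴)/(8·57.0³·21) = 1.3881 N/mm
δ = F/k = 40.5 / 1.3881 = 29.176 mm

29.2 mm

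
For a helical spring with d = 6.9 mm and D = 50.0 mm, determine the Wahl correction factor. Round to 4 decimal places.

1.2049

C = D/d = 50.0/6.9 = 7.2464
K_W = (4C−1)/(4C−4) + 0.615/C = 27.986/24.986 + 0.0849 = 1.2049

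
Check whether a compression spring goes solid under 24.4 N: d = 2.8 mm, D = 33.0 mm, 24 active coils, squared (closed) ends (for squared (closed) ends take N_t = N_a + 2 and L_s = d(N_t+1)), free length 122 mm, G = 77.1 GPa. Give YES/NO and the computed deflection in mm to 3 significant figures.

k = Gd⁴/(8D³N_a) = (77.1×10³)(2.8⁴)/(8·33.0³·24) = 0.68682 N/mm
N_t = 26; L_s = 2.8·27 = 75.6 mm; δ_solid = L₀ − L_s = 122 − 75.6 = 46.4 mm
δ = F/k = 24.4/0.68682 = 35.526 mm
δ < δ_solid → spring does not go solid

NO, δ = 35.5 mm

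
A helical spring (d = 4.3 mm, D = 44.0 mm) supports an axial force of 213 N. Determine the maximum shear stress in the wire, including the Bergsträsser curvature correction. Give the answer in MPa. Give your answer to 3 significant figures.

340 MPa

Spring index C = D/d = 44.0/4.3 = 10.2326
K_B = (4C+2)/(4C−3) = 42.930/37.930 = 1.1318
τ₀ = 8FD/(πd³) = 8·213·44.0/(π·4.3³) = 74976/249.78 = 300.17 MPa
τ_max = K·τ₀ = 1.1318 × 300.17 = 339.74 MPa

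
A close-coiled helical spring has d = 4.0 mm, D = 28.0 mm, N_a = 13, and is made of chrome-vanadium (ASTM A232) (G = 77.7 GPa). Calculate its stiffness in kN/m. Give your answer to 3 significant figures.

k = Gd⁴/(8D³N_a) = (77.7×10³ × 4.0⁴) / (8 × 28.0³ × 13)
  = 1.98912e+07 / 2.28301e+06 = 8.7127 N/mm

8.71 kN/m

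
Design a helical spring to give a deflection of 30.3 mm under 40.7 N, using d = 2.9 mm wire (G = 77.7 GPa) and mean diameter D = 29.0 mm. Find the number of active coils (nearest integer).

Required rate k = F/δ = 40.7/30.3 = 1.3432 N/mm
N_a = Gd⁴/(8D³k) = (77.7×10³ × 2.9⁴)/(8 × 29.0³ × 1.3432)
    = 5.49557e+06 / 262081 = 20.97 → 21 coils

21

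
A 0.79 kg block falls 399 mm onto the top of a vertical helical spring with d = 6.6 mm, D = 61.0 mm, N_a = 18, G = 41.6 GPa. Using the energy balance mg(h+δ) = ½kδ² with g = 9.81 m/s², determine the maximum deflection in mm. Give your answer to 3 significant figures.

53.9 mm

k = Gd⁴/(8D³N_a) = (41.6×10³)(6.6⁴)/(8·61.0³·18) = 2.415 N/mm
W = mg = 0.79 × 9.81 = 7.7499 N
½kδ² − Wδ − Wh = 0 → δ = (W + √(W² + 2kWh))/k
δ = (7.7499 + √(60.061 + 14935.4))/2.415 = (7.7499 + 122.46)/2.415 = 53.915 mm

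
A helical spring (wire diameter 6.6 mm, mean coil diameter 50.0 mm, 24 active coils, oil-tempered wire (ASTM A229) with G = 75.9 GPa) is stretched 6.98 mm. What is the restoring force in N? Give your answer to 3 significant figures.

41.9 N

k = Gd⁴/(8D³N_a) = (75.9×10³)(6.6⁴)/(8·50.0³·24) = 6.0008 N/mm
F = k·δ = 6.0008 × 6.98 = 41.885 N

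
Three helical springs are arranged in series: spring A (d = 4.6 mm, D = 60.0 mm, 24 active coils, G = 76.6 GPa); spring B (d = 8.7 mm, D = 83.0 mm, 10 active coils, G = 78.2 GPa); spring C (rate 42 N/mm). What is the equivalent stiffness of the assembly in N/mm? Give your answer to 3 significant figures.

k_A = Gd⁴/(8D³N_a) = (76.6×10³)(4.6⁴)/(8·60.0³·24) = 0.827 N/mm
k_B = Gd⁴/(8D³N_a) = (78.2×10³)(8.7⁴)/(8·83.0³·10) = 9.794 N/mm
Series: 1/k_eq = 1/0.827 + 1/9.794 + 1/42 = 1.3351; k_eq = 0.74901 N/mm

0.749 N/mm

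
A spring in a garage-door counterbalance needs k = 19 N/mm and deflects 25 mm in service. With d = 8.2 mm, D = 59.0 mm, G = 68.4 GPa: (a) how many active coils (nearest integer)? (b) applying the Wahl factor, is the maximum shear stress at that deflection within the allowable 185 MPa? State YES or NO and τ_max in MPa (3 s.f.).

(a) 10 coils; (b) YES, τ_max = 155 MPa

N_a = Gd⁴/(8D³k) = (68.4×10³)(8.2⁴)/(8·59.0³·19) = 9.906 → N_a = 10
Actual rate k = Gd⁴/(8D³·10) = 18.822 N/mm
Working load F = kδ = 18.822·25 = 470.55 N
C = 59.0/8.2 = 7.1951; K_W = (4C−1)/(4C−4)+0.615/C = 1.2065
τ_max = K_W·8FD/(πd³) = 1.2065·128.22 = 154.7 MPa
τ_max ≤ 185 MPa → acceptable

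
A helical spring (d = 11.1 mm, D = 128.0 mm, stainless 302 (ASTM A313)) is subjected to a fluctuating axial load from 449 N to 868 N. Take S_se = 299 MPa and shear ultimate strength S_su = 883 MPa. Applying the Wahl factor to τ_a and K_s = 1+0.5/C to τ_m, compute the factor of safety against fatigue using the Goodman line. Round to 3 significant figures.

C = D/d = 128.0/11.1 = 11.5315; K_W = (4C−1)/(4C−4)+0.615/C = 1.1245; K_s = 1+0.5/C = 1.0434
F_a = (F_max−F_min)/2 = 209.5 N; F_m = (F_max+F_min)/2 = 658.5 N
τ_a = K_W·8F_aD/(πd³) = 1.1245 × 49.93 = 56.149 MPa
τ_m = K_s·8F_mD/(πd³) = 1.0434 × 156.94 = 163.75 MPa
Goodman: 1/n_f = τ_a/S_se + τ_m/S_su = 56.149/299 + 163.75/883 = 0.18779 + 0.18544 = 0.37323
n_f = 1/0.37323 = 2.679

2.68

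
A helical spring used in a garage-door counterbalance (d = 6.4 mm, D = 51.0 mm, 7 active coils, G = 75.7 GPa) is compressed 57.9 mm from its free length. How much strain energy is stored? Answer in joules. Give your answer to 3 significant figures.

28.7 J

k = Gd⁴/(8D³N_a) = (75.7×10³)(6.4⁴)/(8·51.0³·7) = 17.097 N/mm
U = ½kδ² = 0.5 × 17.097 × 57.9² = 28658 N·mm = 28.658 J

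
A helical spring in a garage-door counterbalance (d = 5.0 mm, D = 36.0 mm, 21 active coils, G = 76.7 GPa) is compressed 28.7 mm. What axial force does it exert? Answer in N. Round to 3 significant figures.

176 N

k = Gd⁴/(8D³N_a) = (76.7×10³)(5.0⁴)/(8·36.0³·21) = 6.1159 N/mm
F = k·δ = 6.1159 × 28.7 = 175.53 N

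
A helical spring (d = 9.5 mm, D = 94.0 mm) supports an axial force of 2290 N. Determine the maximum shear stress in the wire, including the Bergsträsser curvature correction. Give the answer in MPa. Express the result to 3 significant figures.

Spring index C = D/d = 94.0/9.5 = 9.8947
K_B = (4C+2)/(4C−3) = 41.579/36.579 = 1.1367
τ₀ = 8FD/(πd³) = 8·2290·94.0/(π·9.5³) = 1.72208e+06/2693.5 = 639.34 MPa
τ_max = K·τ₀ = 1.1367 × 639.34 = 726.73 MPa

727 MPa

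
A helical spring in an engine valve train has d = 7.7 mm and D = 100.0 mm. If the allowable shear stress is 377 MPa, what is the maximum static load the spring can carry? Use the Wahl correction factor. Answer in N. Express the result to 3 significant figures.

C = D/d = 100.0/7.7 = 12.9870
K_W = (4C−1)/(4C−4) + 0.615/C = 50.948/47.948 + 0.0474 = 1.1099
τ_max = K·8FD/(πd³) → F_max = τ_allow·πd³/(8DK)
F_max = 377·π·7.7³/(8·100.0·1.1099) = 5.4071e+05/887.94 = 608.95 N

609 N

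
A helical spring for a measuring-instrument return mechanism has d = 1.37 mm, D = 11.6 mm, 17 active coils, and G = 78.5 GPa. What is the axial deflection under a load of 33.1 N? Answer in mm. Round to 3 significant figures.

k = Gd⁴/(8D³N_a) = (78.5×10³)(1.37⁴)/(8·11.6³·17) = 1.3027 N/mm
δ = F/k = 33.1 / 1.3027 = 25.409 mm

25.4 mm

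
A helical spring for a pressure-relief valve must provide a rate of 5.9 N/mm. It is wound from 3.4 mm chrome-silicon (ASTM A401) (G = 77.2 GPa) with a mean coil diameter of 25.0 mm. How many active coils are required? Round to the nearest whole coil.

N_a = Gd⁴/(8D³k) = (77.2×10³ × 3.4⁴)/(8 × 25.0³ × 5.9)
    = 1.03165e+07 / 737500 = 13.99 → 14 coils

14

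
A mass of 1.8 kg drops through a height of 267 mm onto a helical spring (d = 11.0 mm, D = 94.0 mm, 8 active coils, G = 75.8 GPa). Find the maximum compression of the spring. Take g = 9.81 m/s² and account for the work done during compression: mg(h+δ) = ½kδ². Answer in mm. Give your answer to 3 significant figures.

22.1 mm

k = Gd⁴/(8D³N_a) = (75.8×10³)(11.0⁴)/(8·94.0³·8) = 20.877 N/mm
W = mg = 1.8 × 9.81 = 17.658 N
½kδ² − Wδ − Wh = 0 → δ = (W + √(W² + 2kWh))/k
δ = (17.658 + √(311.8 + 196861))/20.877 = (17.658 + 444.04)/20.877 = 22.115 mm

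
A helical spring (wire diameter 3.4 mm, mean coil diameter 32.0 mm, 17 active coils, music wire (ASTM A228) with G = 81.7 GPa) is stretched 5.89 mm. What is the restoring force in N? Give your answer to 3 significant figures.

k = Gd⁴/(8D³N_a) = (81.7×10³)(3.4⁴)/(8·32.0³·17) = 2.4499 N/mm
F = k·δ = 2.4499 × 5.89 = 14.43 N

14.4 N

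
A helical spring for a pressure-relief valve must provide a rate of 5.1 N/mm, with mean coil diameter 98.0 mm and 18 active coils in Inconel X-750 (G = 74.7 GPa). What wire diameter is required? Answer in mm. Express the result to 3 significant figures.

9.81 mm

d = (8D³N_a·k / G)^(1/4) = (8·98.0³·18·5.1 / (74.7×10³))^0.25
  = (9253.2)^0.25 = 9.8078 mm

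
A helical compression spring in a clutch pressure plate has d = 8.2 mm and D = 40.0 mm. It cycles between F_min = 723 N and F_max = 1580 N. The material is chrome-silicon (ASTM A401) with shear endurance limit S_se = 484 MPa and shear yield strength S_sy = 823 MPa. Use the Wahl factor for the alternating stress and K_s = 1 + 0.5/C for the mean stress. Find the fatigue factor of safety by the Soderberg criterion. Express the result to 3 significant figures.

C = D/d = 40.0/8.2 = 4.8780; K_W = (4C−1)/(4C−4)+0.615/C = 1.3195; K_s = 1+0.5/C = 1.1025
F_a = (F_max−F_min)/2 = 428.5 N; F_m = (F_max+F_min)/2 = 1151.5 N
τ_a = K_W·8F_aD/(πd³) = 1.3195 × 79.161 = 104.45 MPa
τ_m = K_s·8F_mD/(πd³) = 1.1025 × 212.73 = 234.53 MPa
Soderberg: 1/n_f = τ_a/S_se + τ_m/S_sy = 104.45/484 + 234.53/823 = 0.21581 + 0.28497 = 0.50078
n_f = 1/0.50078 = 1.997

2.00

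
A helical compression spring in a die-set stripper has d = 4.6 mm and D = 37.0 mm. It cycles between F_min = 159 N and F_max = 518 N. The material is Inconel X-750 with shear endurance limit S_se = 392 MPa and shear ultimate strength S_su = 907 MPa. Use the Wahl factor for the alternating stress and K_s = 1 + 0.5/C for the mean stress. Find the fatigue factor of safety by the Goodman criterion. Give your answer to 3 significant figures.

1.10

C = D/d = 37.0/4.6 = 8.0435; K_W = (4C−1)/(4C−4)+0.615/C = 1.1829; K_s = 1+0.5/C = 1.0622
F_a = (F_max−F_min)/2 = 179.5 N; F_m = (F_max+F_min)/2 = 338.5 N
τ_a = K_W·8F_aD/(πd³) = 1.1829 × 173.75 = 205.54 MPa
τ_m = K_s·8F_mD/(πd³) = 1.0622 × 327.66 = 348.03 MPa
Goodman: 1/n_f = τ_a/S_se + τ_m/S_su = 205.54/392 + 348.03/907 = 0.52434 + 0.38372 = 0.90805
n_f = 1/0.90805 = 1.101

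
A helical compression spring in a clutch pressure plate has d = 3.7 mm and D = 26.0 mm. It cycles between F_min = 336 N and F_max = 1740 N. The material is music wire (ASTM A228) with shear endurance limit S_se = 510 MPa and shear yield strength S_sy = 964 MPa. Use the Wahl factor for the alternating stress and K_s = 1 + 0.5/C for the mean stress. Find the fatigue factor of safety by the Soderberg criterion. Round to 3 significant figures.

0.271

C = D/d = 26.0/3.7 = 7.0270; K_W = (4C−1)/(4C−4)+0.615/C = 1.2120; K_s = 1+0.5/C = 1.0712
F_a = (F_max−F_min)/2 = 702 N; F_m = (F_max+F_min)/2 = 1038 N
τ_a = K_W·8F_aD/(πd³) = 1.2120 × 917.58 = 1112.1 MPa
τ_m = K_s·8F_mD/(πd³) = 1.0712 × 1356.8 = 1453.3 MPa
Soderberg: 1/n_f = τ_a/S_se + τ_m/S_sy = 1112.1/510 + 1453.3/964 = 2.18053 + 1.50758 = 3.6881
n_f = 1/3.6881 = 0.2711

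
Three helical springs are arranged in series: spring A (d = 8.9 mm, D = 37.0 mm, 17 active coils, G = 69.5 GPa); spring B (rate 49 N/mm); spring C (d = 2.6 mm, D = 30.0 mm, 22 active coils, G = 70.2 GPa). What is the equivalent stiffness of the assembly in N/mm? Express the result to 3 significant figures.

0.659 N/mm

k_A = Gd⁴/(8D³N_a) = (69.5×10³)(8.9⁴)/(8·37.0³·17) = 63.3 N/mm
k_C = Gd⁴/(8D³N_a) = (70.2×10³)(2.6⁴)/(8·30.0³·22) = 0.67508 N/mm
Series: 1/k_eq = 1/63.3 + 1/49 + 1/0.67508 = 1.5175; k_eq = 0.65897 N/mm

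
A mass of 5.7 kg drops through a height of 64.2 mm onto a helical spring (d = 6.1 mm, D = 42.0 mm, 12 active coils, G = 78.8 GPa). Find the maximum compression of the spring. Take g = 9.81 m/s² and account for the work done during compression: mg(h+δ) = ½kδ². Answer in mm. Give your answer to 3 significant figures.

k = Gd⁴/(8D³N_a) = (78.8×10³)(6.1⁴)/(8·42.0³·12) = 15.34 N/mm
W = mg = 5.7 × 9.81 = 55.917 N
½kδ² − Wδ − Wh = 0 → δ = (W + √(W² + 2kWh))/k
δ = (55.917 + √(3126.7 + 110138))/15.34 = (55.917 + 336.55)/15.34 = 25.584 mm

25.6 mm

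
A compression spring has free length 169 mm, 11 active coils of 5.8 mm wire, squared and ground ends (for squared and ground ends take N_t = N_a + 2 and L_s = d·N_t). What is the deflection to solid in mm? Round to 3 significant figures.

93.6 mm

N_t = 13; L_s = 5.8·13 = 75.4 mm
δ_solid = L₀ − L_s = 169 − 75.4 = 93.6 mm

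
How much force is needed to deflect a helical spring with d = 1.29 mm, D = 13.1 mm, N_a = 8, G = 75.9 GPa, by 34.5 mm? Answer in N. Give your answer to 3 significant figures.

50.4 N

k = Gd⁴/(8D³N_a) = (75.9×10³)(1.29⁴)/(8·13.1³·8) = 1.4609 N/mm
F = k·δ = 1.4609 × 34.5 = 50.399 N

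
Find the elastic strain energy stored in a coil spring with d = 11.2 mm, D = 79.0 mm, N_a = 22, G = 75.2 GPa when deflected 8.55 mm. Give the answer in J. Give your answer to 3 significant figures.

k = Gd⁴/(8D³N_a) = (75.2×10³)(11.2⁴)/(8·79.0³·22) = 13.636 N/mm
U = ½kδ² = 0.5 × 13.636 × 8.55² = 498.42 N·mm = 0.49842 J

0.498 J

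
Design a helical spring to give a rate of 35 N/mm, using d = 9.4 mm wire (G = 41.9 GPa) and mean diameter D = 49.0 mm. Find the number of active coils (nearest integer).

N_a = Gd⁴/(8D³k) = (41.9×10³ × 9.4⁴)/(8 × 49.0³ × 35)
    = 3.27134e+08 / 3.29417e+07 = 9.931 → 10 coils

10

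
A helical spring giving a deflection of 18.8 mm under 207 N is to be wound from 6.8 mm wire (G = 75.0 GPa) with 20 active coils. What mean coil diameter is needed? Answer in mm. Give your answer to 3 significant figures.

Required rate k = F/δ = 207/18.8 = 11.011 N/mm
D = (Gd⁴/(8N_a·k))^(1/3) = (75.0×10³·6.8⁴/(8·20·11.011))^(1/3)
  = (91025.8)^(1/3) = 44.9837 mm

45.0 mm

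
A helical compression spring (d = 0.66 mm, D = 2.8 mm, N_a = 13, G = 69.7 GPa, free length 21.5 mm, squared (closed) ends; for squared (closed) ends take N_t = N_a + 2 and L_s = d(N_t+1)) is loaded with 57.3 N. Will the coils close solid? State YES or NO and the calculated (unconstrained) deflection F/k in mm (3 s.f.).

k = Gd⁴/(8D³N_a) = (69.7×10³)(0.66⁴)/(8·2.8³·13) = 5.793 N/mm
N_t = 15; L_s = 0.66·16 = 10.56 mm; δ_solid = L₀ − L_s = 21.5 − 10.56 = 10.94 mm
δ = F/k = 57.3/5.793 = 9.8913 mm
δ < δ_solid → spring does not go solid

NO, δ = 9.89 mm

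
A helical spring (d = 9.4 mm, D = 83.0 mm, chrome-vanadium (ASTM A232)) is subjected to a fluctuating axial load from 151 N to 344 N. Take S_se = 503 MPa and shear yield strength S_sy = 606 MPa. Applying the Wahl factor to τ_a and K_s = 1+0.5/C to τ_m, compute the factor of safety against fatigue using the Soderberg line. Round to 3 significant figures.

6.00

C = D/d = 83.0/9.4 = 8.8298; K_W = (4C−1)/(4C−4)+0.615/C = 1.1654; K_s = 1+0.5/C = 1.0566
F_a = (F_max−F_min)/2 = 96.5 N; F_m = (F_max+F_min)/2 = 247.5 N
τ_a = K_W·8F_aD/(πd³) = 1.1654 × 24.556 = 28.619 MPa
τ_m = K_s·8F_mD/(πd³) = 1.0566 × 62.981 = 66.547 MPa
Soderberg: 1/n_f = τ_a/S_se + τ_m/S_sy = 28.619/503 + 66.547/606 = 0.05690 + 0.10981 = 0.16671
n_f = 1/0.16671 = 5.998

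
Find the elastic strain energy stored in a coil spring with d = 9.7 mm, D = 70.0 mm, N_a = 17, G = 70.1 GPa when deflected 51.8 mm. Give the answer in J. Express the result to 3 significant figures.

k = Gd⁴/(8D³N_a) = (70.1×10³)(9.7⁴)/(8·70.0³·17) = 13.304 N/mm
U = ½kδ² = 0.5 × 13.304 × 51.8² = 17848 N·mm = 17.848 J

17.8 J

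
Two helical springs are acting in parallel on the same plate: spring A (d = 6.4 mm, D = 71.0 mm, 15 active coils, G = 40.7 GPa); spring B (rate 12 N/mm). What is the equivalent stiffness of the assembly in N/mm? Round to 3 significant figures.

13.6 N/mm

k_A = Gd⁴/(8D³N_a) = (40.7×10³)(6.4⁴)/(8·71.0³·15) = 1.5899 N/mm
Parallel: k_eq = 1.5899 + 12 = 13.59 N/mm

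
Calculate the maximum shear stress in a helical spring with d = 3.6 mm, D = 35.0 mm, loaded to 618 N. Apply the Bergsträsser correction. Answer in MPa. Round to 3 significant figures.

Spring index C = D/d = 35.0/3.6 = 9.7222
K_B = (4C+2)/(4C−3) = 40.889/35.889 = 1.1393
τ₀ = 8FD/(πd³) = 8·618·35.0/(π·3.6³) = 173040/146.57 = 1180.6 MPa
τ_max = K·τ₀ = 1.1393 × 1180.6 = 1345 MPa

1350 MPa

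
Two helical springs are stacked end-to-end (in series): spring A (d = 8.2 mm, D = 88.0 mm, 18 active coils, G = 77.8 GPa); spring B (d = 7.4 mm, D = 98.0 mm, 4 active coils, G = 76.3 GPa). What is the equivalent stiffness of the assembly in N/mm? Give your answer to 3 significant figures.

2.44 N/mm

k_A = Gd⁴/(8D³N_a) = (77.8×10³)(8.2⁴)/(8·88.0³·18) = 3.5845 N/mm
k_B = Gd⁴/(8D³N_a) = (76.3×10³)(7.4⁴)/(8·98.0³·4) = 7.5967 N/mm
Series: 1/k_eq = 1/3.5845 + 1/7.5967 = 0.41062; k_eq = 2.4354 N/mm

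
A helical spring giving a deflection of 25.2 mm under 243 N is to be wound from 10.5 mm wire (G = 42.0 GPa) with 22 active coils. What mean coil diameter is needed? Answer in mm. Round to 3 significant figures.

Required rate k = F/δ = 243/25.2 = 9.6429 N/mm
D = (Gd⁴/(8N_a·k))^(1/3) = (42.0×10³·10.5⁴/(8·22·9.6429))^(1/3)
  = (300807)^(1/3) = 67.0033 mm

67.0 mm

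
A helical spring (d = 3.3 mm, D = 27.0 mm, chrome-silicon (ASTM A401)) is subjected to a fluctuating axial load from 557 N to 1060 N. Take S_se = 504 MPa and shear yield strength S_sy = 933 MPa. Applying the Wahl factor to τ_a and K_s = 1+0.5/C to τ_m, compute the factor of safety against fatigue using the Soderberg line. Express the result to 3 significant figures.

0.347

C = D/d = 27.0/3.3 = 8.1818; K_W = (4C−1)/(4C−4)+0.615/C = 1.1796; K_s = 1+0.5/C = 1.0611
F_a = (F_max−F_min)/2 = 251.5 N; F_m = (F_max+F_min)/2 = 808.5 N
τ_a = K_W·8F_aD/(πd³) = 1.1796 × 481.17 = 567.59 MPa
τ_m = K_s·8F_mD/(πd³) = 1.0611 × 1546.8 = 1641.4 MPa
Soderberg: 1/n_f = τ_a/S_se + τ_m/S_sy = 567.59/504 + 1641.4/933 = 1.12617 + 1.75922 = 2.8854
n_f = 1/2.8854 = 0.3466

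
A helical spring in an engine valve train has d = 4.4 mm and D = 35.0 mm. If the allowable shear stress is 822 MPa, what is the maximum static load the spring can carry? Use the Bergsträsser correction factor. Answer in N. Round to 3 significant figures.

C = D/d = 35.0/4.4 = 7.9545
K_B = (4C+2)/(4C−3) = 33.818/28.818 = 1.1735
τ_max = K·8FD/(πd³) → F_max = τ_allow·πd³/(8DK)
F_max = 822·π·4.4³/(8·35.0·1.1735) = 2.1998e+05/328.58 = 669.48 N

669 N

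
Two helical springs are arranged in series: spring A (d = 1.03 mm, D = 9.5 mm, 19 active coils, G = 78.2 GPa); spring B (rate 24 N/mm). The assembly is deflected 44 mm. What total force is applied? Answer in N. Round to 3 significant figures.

k_A = Gd⁴/(8D³N_a) = (78.2×10³)(1.03⁴)/(8·9.5³·19) = 0.67537 N/mm
Series: 1/k_eq = 1/0.67537 + 1/24 = 1.5223; k_eq = 0.65688 N/mm
F = k_eq·δ = 0.65688·44 = 28.903 N

28.9 N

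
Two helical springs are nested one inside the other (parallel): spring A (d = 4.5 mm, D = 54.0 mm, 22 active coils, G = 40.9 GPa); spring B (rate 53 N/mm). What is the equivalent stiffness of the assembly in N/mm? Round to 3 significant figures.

53.6 N/mm

k_A = Gd⁴/(8D³N_a) = (40.9×10³)(4.5⁴)/(8·54.0³·22) = 0.60517 N/mm
Parallel: k_eq = 0.60517 + 53 = 53.605 N/mm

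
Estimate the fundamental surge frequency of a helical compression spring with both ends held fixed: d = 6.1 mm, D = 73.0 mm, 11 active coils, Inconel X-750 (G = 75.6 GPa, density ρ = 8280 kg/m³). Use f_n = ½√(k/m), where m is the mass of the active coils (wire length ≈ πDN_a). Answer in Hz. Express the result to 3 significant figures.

35.4 Hz

k = Gd⁴/(8D³N_a) = (75.6×10³)(6.1⁴)/(8·73.0³·11) = 3.0577 N/mm = 3057.7 N/m
Wire length L = πDN_a = π·73.0·11 = 2522.7 mm
m = ρ·(πd²/4)·L = 8280 × 29.225×10⁻⁶ m² × 2.5227 m = 0.61044 kg
f_n = ½√(k/m) = 0.5·√(3057.7/0.61044) = 0.5·√(5008.9) = 35.387 Hz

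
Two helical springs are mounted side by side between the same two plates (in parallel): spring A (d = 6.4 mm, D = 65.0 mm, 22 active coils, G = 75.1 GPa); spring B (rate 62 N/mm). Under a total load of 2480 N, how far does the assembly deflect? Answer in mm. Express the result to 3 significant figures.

38.4 mm

k_A = Gd⁴/(8D³N_a) = (75.1×10³)(6.4⁴)/(8·65.0³·22) = 2.6068 N/mm
Parallel: k_eq = 2.6068 + 62 = 64.607 N/mm
δ = F/k_eq = 2480/64.607 = 38.386 mm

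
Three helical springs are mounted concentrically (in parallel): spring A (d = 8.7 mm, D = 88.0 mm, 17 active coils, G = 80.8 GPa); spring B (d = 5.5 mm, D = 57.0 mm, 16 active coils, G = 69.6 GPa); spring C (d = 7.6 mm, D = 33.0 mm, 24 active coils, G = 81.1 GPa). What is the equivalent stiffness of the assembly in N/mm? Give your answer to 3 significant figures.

k_A = Gd⁴/(8D³N_a) = (80.8×10³)(8.7⁴)/(8·88.0³·17) = 4.9946 N/mm
k_B = Gd⁴/(8D³N_a) = (69.6×10³)(5.5⁴)/(8·57.0³·16) = 2.6867 N/mm
k_C = Gd⁴/(8D³N_a) = (81.1×10³)(7.6⁴)/(8·33.0³·24) = 39.213 N/mm
Parallel: k_eq = 4.9946 + 2.6867 + 39.213 = 46.895 N/mm

46.9 N/mm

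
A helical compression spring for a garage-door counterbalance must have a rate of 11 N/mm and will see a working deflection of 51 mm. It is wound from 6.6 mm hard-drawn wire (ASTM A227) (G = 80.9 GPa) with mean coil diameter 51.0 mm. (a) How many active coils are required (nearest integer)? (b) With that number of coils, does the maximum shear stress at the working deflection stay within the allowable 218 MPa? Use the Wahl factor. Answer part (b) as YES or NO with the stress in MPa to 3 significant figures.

N_a = Gd⁴/(8D³k) = (80.9×10³)(6.6⁴)/(8·51.0³·11) = 13.15 → N_a = 13
Actual rate k = Gd⁴/(8D³·13) = 11.127 N/mm
Working load F = kδ = 11.127·51 = 567.48 N
C = 51.0/6.6 = 7.7273; K_W = (4C−1)/(4C−4)+0.615/C = 1.1911
τ_max = K_W·8FD/(πd³) = 1.1911·256.35 = 305.33 MPa
τ_max > 218 MPa → exceeds allowable

(a) 13 coils; (b) NO, τ_max = 305 MPa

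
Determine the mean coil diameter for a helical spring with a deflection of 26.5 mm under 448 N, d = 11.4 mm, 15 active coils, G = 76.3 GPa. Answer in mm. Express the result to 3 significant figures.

Required rate k = F/δ = 448/26.5 = 16.906 N/mm
D = (Gd⁴/(8N_a·k))^(1/3) = (76.3×10³·11.4⁴/(8·15·16.906))^(1/3)
  = (635229)^(1/3) = 85.9627 mm

86.0 mm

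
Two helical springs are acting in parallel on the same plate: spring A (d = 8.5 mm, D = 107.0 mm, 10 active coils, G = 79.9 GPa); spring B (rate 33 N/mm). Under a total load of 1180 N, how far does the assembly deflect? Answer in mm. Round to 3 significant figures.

k_A = Gd⁴/(8D³N_a) = (79.9×10³)(8.5⁴)/(8·107.0³·10) = 4.2558 N/mm
Parallel: k_eq = 4.2558 + 33 = 37.256 N/mm
δ = F/k_eq = 1180/37.256 = 31.673 mm

31.7 mm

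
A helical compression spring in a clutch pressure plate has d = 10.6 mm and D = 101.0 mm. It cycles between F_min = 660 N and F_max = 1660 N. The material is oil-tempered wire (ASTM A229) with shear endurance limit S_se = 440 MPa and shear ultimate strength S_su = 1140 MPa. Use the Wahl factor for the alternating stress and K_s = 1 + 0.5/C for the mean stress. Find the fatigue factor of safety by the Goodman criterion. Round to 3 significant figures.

C = D/d = 101.0/10.6 = 9.5283; K_W = (4C−1)/(4C−4)+0.615/C = 1.1525; K_s = 1+0.5/C = 1.0525
F_a = (F_max−F_min)/2 = 500 N; F_m = (F_max+F_min)/2 = 1160 N
τ_a = K_W·8F_aD/(πd³) = 1.1525 × 107.97 = 124.44 MPa
τ_m = K_s·8F_mD/(πd³) = 1.0525 × 250.5 = 263.64 MPa
Goodman: 1/n_f = τ_a/S_se + τ_m/S_su = 124.44/440 + 263.64/1140 = 0.28281 + 0.23126 = 0.51408
n_f = 1/0.51408 = 1.945

1.95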